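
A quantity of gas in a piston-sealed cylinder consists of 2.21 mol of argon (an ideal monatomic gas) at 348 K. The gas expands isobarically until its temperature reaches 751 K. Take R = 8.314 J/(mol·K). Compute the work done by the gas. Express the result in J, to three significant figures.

Isobaric: W = P ΔV = nR ΔT.
W = (2.21)(8.314)(751 − 348) = 7405 J.

W ≈ 7400 J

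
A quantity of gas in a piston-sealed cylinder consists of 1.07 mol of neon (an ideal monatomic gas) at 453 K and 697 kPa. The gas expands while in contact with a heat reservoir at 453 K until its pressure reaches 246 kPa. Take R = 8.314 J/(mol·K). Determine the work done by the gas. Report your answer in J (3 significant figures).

Isothermal process: W = nRT ln(V₂/V₁) = nRT ln(P₁/P₂).
W = (1.07)(8.314)(453) × ln(697/246)
  = 4030 × ln(2.833) = 4030 × 1.041
W_by_gas = 4197 J.

W ≈ 4200 J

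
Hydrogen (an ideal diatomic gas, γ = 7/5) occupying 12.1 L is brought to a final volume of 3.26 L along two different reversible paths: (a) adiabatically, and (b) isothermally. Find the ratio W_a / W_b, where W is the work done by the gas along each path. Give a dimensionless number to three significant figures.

W_a / W_b ≈ 1.31

Path (a) adiabatic: W = P₁V₁(1 − (V₁/V₂)^(γ−1))/(γ−1) → W_a/(P₁V₁) = -1.724.
Path (b) isothermal: W = P₁V₁ ln(V₂/V₁) → W_b/(P₁V₁) = -1.311.
W_a / W_b = -1.724 / -1.311 = 1.315.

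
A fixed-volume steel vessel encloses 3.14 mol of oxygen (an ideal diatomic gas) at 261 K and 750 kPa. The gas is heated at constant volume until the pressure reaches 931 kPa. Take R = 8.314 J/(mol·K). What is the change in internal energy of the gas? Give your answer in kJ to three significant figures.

ΔU ≈ 4.11 kJ

Constant volume ⇒ W = 0, so Q = ΔU = nCᵥΔT with Cᵥ = 5R/2 = 20.79 J/(mol·K).
At constant V, T₂/T₁ = P₂/P₁ ⇒ ΔT = T₁(P₂/P₁ − 1) = 261·(931/750 − 1) = 62.99 K.
ΔU = (3.14)(20.79)(62.99) = 4111 J.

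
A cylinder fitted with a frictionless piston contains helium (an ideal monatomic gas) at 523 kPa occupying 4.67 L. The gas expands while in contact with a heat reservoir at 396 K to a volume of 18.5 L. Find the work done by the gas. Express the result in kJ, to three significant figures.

W ≈ 3.36 kJ

Isothermal: W = nRT ln(V₂/V₁) = P₁V₁ ln(V₂/V₁).
P₁V₁ = (523 kPa)(4.67 L) = 2442 J.
W = 2442 × ln(18.5/4.67) = 2442 × 1.377
W_by_gas = 3362 J.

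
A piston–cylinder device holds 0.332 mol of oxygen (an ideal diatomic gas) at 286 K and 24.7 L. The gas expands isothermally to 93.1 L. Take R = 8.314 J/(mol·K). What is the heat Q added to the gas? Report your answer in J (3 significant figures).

Q ≈ 1050 J

Isothermal ⇒ ΔU = 0, so Q = W = nRT ln(V₂/V₁).
Q = (0.332)(8.314)(286) ln(93.1/24.7) = 789.4 × 1.327 = 1047 J.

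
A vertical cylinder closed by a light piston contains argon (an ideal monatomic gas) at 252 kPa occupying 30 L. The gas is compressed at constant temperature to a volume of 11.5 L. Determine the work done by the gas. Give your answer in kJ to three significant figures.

W ≈ -7.25 kJ

Isothermal: W = nRT ln(V₂/V₁) = P₁V₁ ln(V₂/V₁).
P₁V₁ = (252 kPa)(30 L) = 7560 J.
W = 7560 × ln(11.5/30) = 7560 × -0.9589
W_by_gas = -7249 J.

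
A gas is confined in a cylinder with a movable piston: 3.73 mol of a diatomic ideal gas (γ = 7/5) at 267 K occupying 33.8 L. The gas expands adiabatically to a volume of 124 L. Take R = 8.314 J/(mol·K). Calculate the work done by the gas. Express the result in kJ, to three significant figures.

Adiabatic: TV^(γ−1) = const with γ = 7/5.
T₂ = T₁ (V₁/V₂)^(γ−1) = 267 × (33.8/124)^0.4 = 267 × 0.5946 = 158.7 K.
W_by = nCᵥ(T₁ − T₂) = (3.73)(20.79)(267 − 158.7) = 8393 J.

W ≈ 8.39 kJ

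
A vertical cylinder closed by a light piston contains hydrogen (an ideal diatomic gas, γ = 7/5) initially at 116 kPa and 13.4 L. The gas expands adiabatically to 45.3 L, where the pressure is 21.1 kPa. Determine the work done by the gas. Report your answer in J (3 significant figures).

Adiabatic: W = (P₁V₁ − P₂V₂)/(γ − 1) with γ = 7/5.
P₁V₁ = 1554 J, P₂V₂ = 955.8 J.
W = (1554 − 955.8) / 0.4 = 1496 J.

W ≈ 1500 J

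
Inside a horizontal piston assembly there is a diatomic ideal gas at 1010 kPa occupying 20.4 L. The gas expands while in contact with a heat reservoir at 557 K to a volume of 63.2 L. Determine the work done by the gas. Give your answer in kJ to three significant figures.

W ≈ 23.3 kJ

Isothermal: W = nRT ln(V₂/V₁) = P₁V₁ ln(V₂/V₁).
P₁V₁ = (1010 kPa)(20.4 L) = 20604 J.
W = 20604 × ln(63.2/20.4) = 20604 × 1.131
W_by_gas = 23298 J.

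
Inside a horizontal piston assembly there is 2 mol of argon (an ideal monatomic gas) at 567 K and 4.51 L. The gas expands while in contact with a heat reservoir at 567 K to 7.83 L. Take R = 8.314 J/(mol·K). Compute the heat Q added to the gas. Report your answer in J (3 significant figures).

Isothermal ⇒ ΔU = 0, so Q = W = nRT ln(V₂/V₁).
Q = (2)(8.314)(567) ln(7.83/4.51) = 9428 × 0.5517 = 5201 J.

Q ≈ 5200 J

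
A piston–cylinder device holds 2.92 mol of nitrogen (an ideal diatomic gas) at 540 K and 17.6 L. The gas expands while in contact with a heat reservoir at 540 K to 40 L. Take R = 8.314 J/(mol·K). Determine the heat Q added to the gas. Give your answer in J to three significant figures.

Q ≈ 10800 J

Isothermal ⇒ ΔU = 0, so Q = W = nRT ln(V₂/V₁).
Q = (2.92)(8.314)(540) ln(40/17.6) = 13110 × 0.821 = 10763 J.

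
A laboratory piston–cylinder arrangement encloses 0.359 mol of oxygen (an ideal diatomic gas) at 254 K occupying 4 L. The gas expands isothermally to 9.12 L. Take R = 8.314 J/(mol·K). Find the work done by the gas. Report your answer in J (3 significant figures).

W ≈ 625 J

Isothermal: W = nRT ln(V₂/V₁).
W = (0.359)(8.314)(254) × ln(9.12/4)
  = 758.1 × 0.8242
W_by_gas = 624.8 J.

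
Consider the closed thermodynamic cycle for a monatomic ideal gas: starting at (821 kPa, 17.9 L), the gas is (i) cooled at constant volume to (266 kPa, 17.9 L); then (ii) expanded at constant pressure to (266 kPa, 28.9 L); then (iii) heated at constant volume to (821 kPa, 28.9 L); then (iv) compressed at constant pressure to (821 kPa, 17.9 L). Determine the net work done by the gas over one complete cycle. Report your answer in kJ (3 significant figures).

Constant-volume legs do no work.
W(ii) = (266)(28.9 − 17.9) = 2926 J; W(iv) = (821)(17.9 − 28.9) = -9031 J.
W_net = 2926 − 9031 = -6105 J (the counter-clockwise enclosed area).

W_net ≈ -6.10 kJ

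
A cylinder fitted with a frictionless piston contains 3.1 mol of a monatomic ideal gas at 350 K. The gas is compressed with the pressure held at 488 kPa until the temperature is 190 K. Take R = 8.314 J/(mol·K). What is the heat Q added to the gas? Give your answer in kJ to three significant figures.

Isobaric: W = nRΔT = (3.1)(8.314)(-160) = -4124 J.
ΔU = nCᵥΔT with Cᵥ = 3R/2: ΔU = (3.1)(12.47)(-160) = -6186 J.
Q = ΔU + W = -6186 − 4124 = -10309 J.

Q ≈ -10.3 kJ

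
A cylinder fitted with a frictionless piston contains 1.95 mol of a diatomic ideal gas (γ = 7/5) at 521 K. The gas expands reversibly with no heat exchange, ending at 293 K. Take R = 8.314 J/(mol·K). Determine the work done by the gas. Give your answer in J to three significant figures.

W ≈ 9240 J

Adiabatic ⇒ Q = 0, so W_by = −ΔU = nCᵥ(T₁ − T₂).
Cᵥ = 5R/2 = 20.79 J/(mol·K).
W = (1.95)(20.79)(521 − 293) = 9241 J.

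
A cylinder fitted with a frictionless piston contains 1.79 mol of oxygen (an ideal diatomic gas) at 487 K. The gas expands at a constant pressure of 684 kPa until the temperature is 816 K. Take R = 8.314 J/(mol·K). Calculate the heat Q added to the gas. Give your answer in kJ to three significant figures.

Q ≈ 17.1 kJ

Isobaric: W = nRΔT = (1.79)(8.314)(329) = 4896 J.
ΔU = nCᵥΔT with Cᵥ = 5R/2: ΔU = (1.79)(20.79)(329) = 12240 J.
Q = ΔU + W = 12240 + 4896 = 17137 J.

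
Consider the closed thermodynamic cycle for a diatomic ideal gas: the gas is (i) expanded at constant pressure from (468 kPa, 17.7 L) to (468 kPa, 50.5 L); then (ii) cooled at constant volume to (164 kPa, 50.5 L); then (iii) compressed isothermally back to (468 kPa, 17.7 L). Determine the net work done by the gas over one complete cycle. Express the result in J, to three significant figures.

Leg (i): W = PΔV = (468)(50.5 − 17.7) = 15350 J.
Leg (ii): W = 0.
Leg (iii): W = PᵢVᵢ ln(V_f/Vᵢ) = (8282) ln(17.7/50.5) = -8683 J.
W_net = 15350 − 8683 = 6667 J.

W_net ≈ 6670 J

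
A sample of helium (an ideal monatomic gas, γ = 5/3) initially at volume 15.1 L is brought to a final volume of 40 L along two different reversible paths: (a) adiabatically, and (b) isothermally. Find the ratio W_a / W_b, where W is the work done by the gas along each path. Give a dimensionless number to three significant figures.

W_a / W_b ≈ 0.735

Path (a) adiabatic: W = P₁V₁(1 − (V₁/V₂)^(γ−1))/(γ−1) → W_a/(P₁V₁) = 0.7165.
Path (b) isothermal: W = P₁V₁ ln(V₂/V₁) → W_b/(P₁V₁) = 0.9742.
W_a / W_b = 0.7165 / 0.9742 = 0.7355.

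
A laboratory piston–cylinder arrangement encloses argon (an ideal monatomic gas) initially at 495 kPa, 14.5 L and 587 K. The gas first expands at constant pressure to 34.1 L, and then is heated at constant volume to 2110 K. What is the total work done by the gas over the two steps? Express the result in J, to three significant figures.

W_total ≈ 9700 J

Step 1 (isobaric): W = PΔV = (495 kPa)(34.1 − 14.5 L) = 9702 J.
Step 2 (isochoric): W = 0 (constant volume).
W_total = 9702 + 0 = 9702 J.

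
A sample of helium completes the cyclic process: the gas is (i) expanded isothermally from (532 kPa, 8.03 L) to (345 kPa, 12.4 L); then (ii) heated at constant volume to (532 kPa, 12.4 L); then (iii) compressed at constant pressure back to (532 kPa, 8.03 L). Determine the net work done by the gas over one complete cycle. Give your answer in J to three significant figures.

W_net ≈ -469 J

Leg (i): W = PᵢVᵢ ln(V_f/Vᵢ) = (4272) ln(12.4/8.03) = 1856 J.
Leg (ii): W = 0.
Leg (iii): W = PΔV = (532)(8.03 − 12.4) = -2325 J.
W_net = 1856 − 2325 = -468.6 J.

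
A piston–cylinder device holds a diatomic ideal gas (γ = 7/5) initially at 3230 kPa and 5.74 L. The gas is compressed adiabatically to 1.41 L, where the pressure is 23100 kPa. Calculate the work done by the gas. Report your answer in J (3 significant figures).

W ≈ -35100 J

Adiabatic: W = (P₁V₁ − P₂V₂)/(γ − 1) with γ = 7/5.
P₁V₁ = 18540 J, P₂V₂ = 32571 J.
W = (18540 − 32571) / 0.4 = -35077 J.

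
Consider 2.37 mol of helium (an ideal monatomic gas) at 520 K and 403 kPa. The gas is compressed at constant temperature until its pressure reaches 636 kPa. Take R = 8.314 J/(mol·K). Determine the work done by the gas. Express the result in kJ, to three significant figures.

Isothermal process: W = nRT ln(V₂/V₁) = nRT ln(P₁/P₂).
W = (2.37)(8.314)(520) × ln(403/636)
  = 10246 × ln(0.6336) = 10246 × -0.4563
W_by_gas = -4675 J.

W ≈ -4.67 kJ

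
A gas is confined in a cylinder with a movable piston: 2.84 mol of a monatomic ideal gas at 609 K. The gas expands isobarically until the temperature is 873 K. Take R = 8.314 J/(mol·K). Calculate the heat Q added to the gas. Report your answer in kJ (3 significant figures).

Q ≈ 15.6 kJ

Isobaric: W = nRΔT = (2.84)(8.314)(264) = 6234 J.
ΔU = nCᵥΔT with Cᵥ = 3R/2: ΔU = (2.84)(12.47)(264) = 9350 J.
Q = ΔU + W = 9350 + 6234 = 15584 J.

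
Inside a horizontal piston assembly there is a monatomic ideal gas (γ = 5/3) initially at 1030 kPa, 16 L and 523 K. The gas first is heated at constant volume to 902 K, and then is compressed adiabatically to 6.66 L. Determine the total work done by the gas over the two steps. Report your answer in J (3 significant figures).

Step 1 (isochoric): W = 0 (constant volume).
After step 1: P = 1776 kPa (V unchanged).
Step 2 (adiabatic): W = (P₁V₁ − P₂V₂)/(γ−1) = (28422 − 50983)/0.667 = -33841 J.
W_total = 0 − 33841 = -33841 J.

W_total ≈ -33800 J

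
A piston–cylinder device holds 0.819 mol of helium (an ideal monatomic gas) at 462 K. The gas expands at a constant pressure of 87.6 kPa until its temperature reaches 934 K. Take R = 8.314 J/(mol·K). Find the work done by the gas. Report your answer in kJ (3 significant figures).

Isobaric: W = P ΔV = nR ΔT.
W = (0.819)(8.314)(934 − 462) = 3214 J.

W ≈ 3.21 kJ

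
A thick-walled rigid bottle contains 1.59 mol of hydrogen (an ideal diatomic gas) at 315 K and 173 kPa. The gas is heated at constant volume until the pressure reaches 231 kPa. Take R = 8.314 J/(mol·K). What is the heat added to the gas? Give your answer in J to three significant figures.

Constant volume ⇒ W = 0, so Q = ΔU = nCᵥΔT with Cᵥ = 5R/2 = 20.79 J/(mol·K).
At constant V, T₂/T₁ = P₂/P₁ ⇒ ΔT = T₁(P₂/P₁ − 1) = 315·(231/173 − 1) = 105.6 K.
ΔU = (1.59)(20.79)(105.6) = 3490 J.

Q ≈ 3490 J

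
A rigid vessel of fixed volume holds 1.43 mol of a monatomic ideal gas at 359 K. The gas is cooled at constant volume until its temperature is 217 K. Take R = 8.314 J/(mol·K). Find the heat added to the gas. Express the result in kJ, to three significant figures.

Q ≈ -2.53 kJ

Constant volume ⇒ W = 0, so Q = ΔU = nCᵥΔT with Cᵥ = 3R/2 = 12.47 J/(mol·K).
ΔU = (1.43)(12.47)(217 − 359) = -2532 J.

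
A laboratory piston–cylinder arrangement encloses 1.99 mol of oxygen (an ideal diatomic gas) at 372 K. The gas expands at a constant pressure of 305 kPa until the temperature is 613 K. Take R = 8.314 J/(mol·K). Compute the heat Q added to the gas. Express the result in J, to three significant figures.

Q ≈ 14000 J

Isobaric: W = nRΔT = (1.99)(8.314)(241) = 3987 J.
ΔU = nCᵥΔT with Cᵥ = 5R/2: ΔU = (1.99)(20.79)(241) = 9968 J.
Q = ΔU + W = 9968 + 3987 = 13956 J.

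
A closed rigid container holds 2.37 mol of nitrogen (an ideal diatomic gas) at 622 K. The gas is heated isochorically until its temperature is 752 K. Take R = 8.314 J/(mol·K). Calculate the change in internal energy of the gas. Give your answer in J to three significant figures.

Constant volume ⇒ W = 0, so Q = ΔU = nCᵥΔT with Cᵥ = 5R/2 = 20.79 J/(mol·K).
ΔU = (2.37)(20.79)(752 − 622) = 6404 J.

ΔU ≈ 6400 J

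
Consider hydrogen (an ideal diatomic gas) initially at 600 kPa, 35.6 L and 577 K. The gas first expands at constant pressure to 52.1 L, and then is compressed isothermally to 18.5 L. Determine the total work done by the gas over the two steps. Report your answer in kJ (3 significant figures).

W_total ≈ -22.5 kJ

Step 1 (isobaric): W = PΔV = (600 kPa)(52.1 − 35.6 L) = 9900 J.
After step 1: P = 600 kPa, V = 52.1 L, T = 844.4 K.
Step 2 (isothermal): W = P₁V₁ ln(V₂/V₁) = (31260) ln(18.5/52.1) = -32366 J.
W_total = 9900 − 32366 = -22466 J.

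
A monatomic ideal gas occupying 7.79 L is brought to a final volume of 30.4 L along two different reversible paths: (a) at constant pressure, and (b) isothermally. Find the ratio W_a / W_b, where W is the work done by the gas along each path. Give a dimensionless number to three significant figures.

Path (a) isobaric: W = P₁(V₂ − V₁) → W_a/(P₁V₁) = 2.902.
Path (b) isothermal: W = P₁V₁ ln(V₂/V₁) → W_b/(P₁V₁) = 1.362.
W_a / W_b = 2.902 / 1.362 = 2.132.

W_a / W_b ≈ 2.13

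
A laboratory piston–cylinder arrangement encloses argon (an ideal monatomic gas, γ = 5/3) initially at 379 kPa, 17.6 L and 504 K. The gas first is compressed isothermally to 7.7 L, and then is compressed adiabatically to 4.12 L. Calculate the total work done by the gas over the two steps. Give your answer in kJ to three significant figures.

W_total ≈ -10.7 kJ

Step 1 (isothermal): W = P₁V₁ ln(V₂/V₁) = (6670) ln(7.7/17.6) = -5514 J.
After step 1: P = 866.3 kPa, V = 7.7 L, T = 504 K.
Step 2 (adiabatic): W = (P₁V₁ − P₂V₂)/(γ−1) = (6670 − 10121)/0.667 = -5176 J.
W_total = -5514 − 5176 = -10690 J.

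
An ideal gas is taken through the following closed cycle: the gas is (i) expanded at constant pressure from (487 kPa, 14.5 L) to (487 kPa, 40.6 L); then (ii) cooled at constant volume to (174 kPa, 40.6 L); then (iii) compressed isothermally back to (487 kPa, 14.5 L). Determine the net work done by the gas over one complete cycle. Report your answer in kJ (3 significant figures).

W_net ≈ 5.44 kJ

Leg (i): W = PΔV = (487)(40.6 − 14.5) = 12711 J.
Leg (ii): W = 0.
Leg (iii): W = PᵢVᵢ ln(V_f/Vᵢ) = (7064) ln(14.5/40.6) = -7274 J.
W_net = 12711 − 7274 = 5437 J.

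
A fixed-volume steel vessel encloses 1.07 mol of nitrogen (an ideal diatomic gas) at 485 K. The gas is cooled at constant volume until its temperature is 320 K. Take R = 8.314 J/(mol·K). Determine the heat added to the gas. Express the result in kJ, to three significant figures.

Constant volume ⇒ W = 0, so Q = ΔU = nCᵥΔT with Cᵥ = 5R/2 = 20.79 J/(mol·K).
ΔU = (1.07)(20.79)(320 − 485) = -3670 J.

Q ≈ -3.67 kJ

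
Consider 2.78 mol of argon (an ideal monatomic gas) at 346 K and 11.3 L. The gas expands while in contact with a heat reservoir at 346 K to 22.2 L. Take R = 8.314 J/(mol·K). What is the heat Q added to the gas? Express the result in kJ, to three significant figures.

Isothermal ⇒ ΔU = 0, so Q = W = nRT ln(V₂/V₁).
Q = (2.78)(8.314)(346) ln(22.2/11.3) = 7997 × 0.6753 = 5400 J.

Q ≈ 5.40 kJ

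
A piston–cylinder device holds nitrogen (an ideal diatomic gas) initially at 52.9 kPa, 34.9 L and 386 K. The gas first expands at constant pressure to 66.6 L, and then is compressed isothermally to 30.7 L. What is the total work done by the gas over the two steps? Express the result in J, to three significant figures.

Step 1 (isobaric): W = PΔV = (52.9 kPa)(66.6 − 34.9 L) = 1677 J.
After step 1: P = 52.9 kPa, V = 66.6 L, T = 736.6 K.
Step 2 (isothermal): W = P₁V₁ ln(V₂/V₁) = (3523) ln(30.7/66.6) = -2728 J.
W_total = 1677 − 2728 = -1052 J.

W_total ≈ -1050 J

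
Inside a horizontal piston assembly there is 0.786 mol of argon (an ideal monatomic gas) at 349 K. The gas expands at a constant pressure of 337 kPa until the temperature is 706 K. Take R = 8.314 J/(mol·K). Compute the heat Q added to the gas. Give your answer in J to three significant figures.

Isobaric: W = nRΔT = (0.786)(8.314)(357) = 2333 J.
ΔU = nCᵥΔT with Cᵥ = 3R/2: ΔU = (0.786)(12.47)(357) = 3499 J.
Q = ΔU + W = 3499 + 2333 = 5832 J.

Q ≈ 5830 J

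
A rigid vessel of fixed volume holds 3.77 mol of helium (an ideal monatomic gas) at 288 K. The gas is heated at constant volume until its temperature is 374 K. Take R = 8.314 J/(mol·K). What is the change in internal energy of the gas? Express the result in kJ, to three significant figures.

Constant volume ⇒ W = 0, so Q = ΔU = nCᵥΔT with Cᵥ = 3R/2 = 12.47 J/(mol·K).
ΔU = (3.77)(12.47)(374 − 288) = 4043 J.

ΔU ≈ 4.04 kJ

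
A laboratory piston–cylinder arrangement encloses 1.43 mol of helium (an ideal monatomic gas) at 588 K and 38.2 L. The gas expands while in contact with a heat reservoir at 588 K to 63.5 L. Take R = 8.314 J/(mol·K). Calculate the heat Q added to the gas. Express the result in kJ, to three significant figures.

Isothermal ⇒ ΔU = 0, so Q = W = nRT ln(V₂/V₁).
Q = (1.43)(8.314)(588) ln(63.5/38.2) = 6991 × 0.5082 = 3553 J.

Q ≈ 3.55 kJ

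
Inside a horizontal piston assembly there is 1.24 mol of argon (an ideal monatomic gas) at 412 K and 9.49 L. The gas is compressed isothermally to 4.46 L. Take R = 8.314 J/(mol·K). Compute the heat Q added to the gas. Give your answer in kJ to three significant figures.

Isothermal ⇒ ΔU = 0, so Q = W = nRT ln(V₂/V₁).
Q = (1.24)(8.314)(412) ln(4.46/9.49) = 4247 × -0.7551 = -3207 J.

Q ≈ -3.21 kJ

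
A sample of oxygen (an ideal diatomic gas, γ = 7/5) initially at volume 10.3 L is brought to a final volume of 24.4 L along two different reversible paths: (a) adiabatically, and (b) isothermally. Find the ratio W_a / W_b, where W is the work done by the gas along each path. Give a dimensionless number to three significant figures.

Path (a) adiabatic: W = P₁V₁(1 − (V₁/V₂)^(γ−1))/(γ−1) → W_a/(P₁V₁) = 0.7294.
Path (b) isothermal: W = P₁V₁ ln(V₂/V₁) → W_b/(P₁V₁) = 0.8624.
W_a / W_b = 0.7294 / 0.8624 = 0.8457.

W_a / W_b ≈ 0.846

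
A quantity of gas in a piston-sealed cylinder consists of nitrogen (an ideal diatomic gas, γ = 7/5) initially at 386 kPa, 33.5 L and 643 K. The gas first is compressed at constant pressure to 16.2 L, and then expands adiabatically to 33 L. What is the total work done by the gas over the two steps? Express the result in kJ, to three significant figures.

W_total ≈ -2.81 kJ

Step 1 (isobaric): W = PΔV = (386 kPa)(16.2 − 33.5 L) = -6678 J.
After step 1: P = 386 kPa, V = 16.2 L, T = 310.9 K.
Step 2 (adiabatic): W = (P₁V₁ − P₂V₂)/(γ−1) = (6253 − 4704)/0.4 = 3872 J.
W_total = -6678 + 3872 = -2806 J.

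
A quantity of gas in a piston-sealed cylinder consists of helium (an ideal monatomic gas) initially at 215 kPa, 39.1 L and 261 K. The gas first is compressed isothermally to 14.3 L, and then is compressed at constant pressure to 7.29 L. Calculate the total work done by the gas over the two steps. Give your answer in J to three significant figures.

W_total ≈ -12600 J

Step 1 (isothermal): W = P₁V₁ ln(V₂/V₁) = (8406) ln(14.3/39.1) = -8456 J.
After step 1: P = 587.9 kPa, V = 14.3 L, T = 261 K.
Step 2 (isobaric): W = PΔV = (587.9 kPa)(7.29 − 14.3 L) = -4121 J.
W_total = -8456 − 4121 = -12577 J.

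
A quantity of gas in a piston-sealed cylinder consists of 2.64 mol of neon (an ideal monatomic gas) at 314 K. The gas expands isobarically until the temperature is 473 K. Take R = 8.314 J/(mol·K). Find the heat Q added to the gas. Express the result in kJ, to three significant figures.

Q ≈ 8.72 kJ

Isobaric: W = nRΔT = (2.64)(8.314)(159) = 3490 J.
ΔU = nCᵥΔT with Cᵥ = 3R/2: ΔU = (2.64)(12.47)(159) = 5235 J.
Q = ΔU + W = 5235 + 3490 = 8725 J.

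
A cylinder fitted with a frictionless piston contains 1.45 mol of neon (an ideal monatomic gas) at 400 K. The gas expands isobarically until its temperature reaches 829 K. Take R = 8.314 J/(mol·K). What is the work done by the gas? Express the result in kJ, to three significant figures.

Isobaric: W = P ΔV = nR ΔT.
W = (1.45)(8.314)(829 − 400) = 5172 J.

W ≈ 5.17 kJ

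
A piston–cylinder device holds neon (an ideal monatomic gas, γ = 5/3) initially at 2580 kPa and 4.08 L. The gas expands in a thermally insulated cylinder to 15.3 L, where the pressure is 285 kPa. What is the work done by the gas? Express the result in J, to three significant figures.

Adiabatic: W = (P₁V₁ − P₂V₂)/(γ − 1) with γ = 5/3.
P₁V₁ = 10526 J, P₂V₂ = 4360 J.
W = (10526 − 4360) / 0.6667 = 9249 J.

W ≈ 9250 J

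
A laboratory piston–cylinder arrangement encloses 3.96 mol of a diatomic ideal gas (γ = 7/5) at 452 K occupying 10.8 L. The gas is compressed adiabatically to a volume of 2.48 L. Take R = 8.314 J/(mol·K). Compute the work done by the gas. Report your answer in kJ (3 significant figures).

Adiabatic: TV^(γ−1) = const with γ = 7/5.
T₂ = T₁ (V₁/V₂)^(γ−1) = 452 × (10.8/2.48)^0.4 = 452 × 1.801 = 814.2 K.
W_by = nCᵥ(T₁ − T₂) = (3.96)(20.79)(452 − 814.2) = -29812 J.

W ≈ -29.8 kJ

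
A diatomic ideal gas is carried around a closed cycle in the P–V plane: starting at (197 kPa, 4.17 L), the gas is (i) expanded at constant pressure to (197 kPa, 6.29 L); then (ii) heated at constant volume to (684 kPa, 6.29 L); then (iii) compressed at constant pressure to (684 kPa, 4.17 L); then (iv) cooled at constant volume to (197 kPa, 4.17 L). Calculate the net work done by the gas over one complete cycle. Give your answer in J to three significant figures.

Constant-volume legs do no work.
W(i) = (197)(6.29 − 4.17) = 417.6 J; W(iii) = (684)(4.17 − 6.29) = -1450 J.
W_net = 417.6 − 1450 = -1032 J (the counter-clockwise enclosed area).

W_net ≈ -1030 J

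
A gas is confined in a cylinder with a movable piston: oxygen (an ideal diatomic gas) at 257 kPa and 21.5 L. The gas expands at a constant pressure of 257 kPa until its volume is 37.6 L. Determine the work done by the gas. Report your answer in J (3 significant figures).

Isobaric: W = P ΔV.
W = (257 kPa)(37.6 − 21.5 L) = (257)(16.1) = 4138 J.

W ≈ 4140 J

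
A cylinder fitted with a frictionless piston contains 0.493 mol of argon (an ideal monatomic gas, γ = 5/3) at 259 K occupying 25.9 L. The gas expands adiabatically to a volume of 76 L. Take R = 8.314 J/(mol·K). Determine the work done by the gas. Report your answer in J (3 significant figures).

Adiabatic: TV^(γ−1) = const with γ = 5/3.
T₂ = T₁ (V₁/V₂)^(γ−1) = 259 × (25.9/76)^0.667 = 259 × 0.4879 = 126.4 K.
W_by = nCᵥ(T₁ − T₂) = (0.493)(12.47)(259 − 126.4) = 815.5 J.

W ≈ 815 J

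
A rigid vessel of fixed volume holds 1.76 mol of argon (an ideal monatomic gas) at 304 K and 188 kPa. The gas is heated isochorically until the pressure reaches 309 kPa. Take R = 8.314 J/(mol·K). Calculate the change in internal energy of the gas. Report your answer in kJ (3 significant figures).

Constant volume ⇒ W = 0, so Q = ΔU = nCᵥΔT with Cᵥ = 3R/2 = 12.47 J/(mol·K).
At constant V, T₂/T₁ = P₂/P₁ ⇒ ΔT = T₁(P₂/P₁ − 1) = 304·(309/188 − 1) = 195.7 K.
ΔU = (1.76)(12.47)(195.7) = 4295 J.

ΔU ≈ 4.29 kJ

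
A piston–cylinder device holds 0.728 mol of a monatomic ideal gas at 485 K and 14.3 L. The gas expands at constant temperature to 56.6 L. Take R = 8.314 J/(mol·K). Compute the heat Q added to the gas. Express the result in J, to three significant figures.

Q ≈ 4040 J

Isothermal ⇒ ΔU = 0, so Q = W = nRT ln(V₂/V₁).
Q = (0.728)(8.314)(485) ln(56.6/14.3) = 2936 × 1.376 = 4039 J.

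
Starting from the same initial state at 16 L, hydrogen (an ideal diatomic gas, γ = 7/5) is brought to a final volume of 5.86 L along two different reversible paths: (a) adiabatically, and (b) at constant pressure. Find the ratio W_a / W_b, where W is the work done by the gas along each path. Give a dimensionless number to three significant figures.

W_a / W_b ≈ 1.95

Path (a) adiabatic: W = P₁V₁(1 − (V₁/V₂)^(γ−1))/(γ−1) → W_a/(P₁V₁) = -1.236.
Path (b) isobaric: W = P₁(V₂ − V₁) → W_b/(P₁V₁) = -0.6338.
W_a / W_b = -1.236 / -0.6338 = 1.951.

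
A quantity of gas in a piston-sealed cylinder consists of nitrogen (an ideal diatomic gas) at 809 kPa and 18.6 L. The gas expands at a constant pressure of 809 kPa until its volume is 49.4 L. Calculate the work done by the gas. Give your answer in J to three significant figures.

W ≈ 24900 J

Isobaric: W = P ΔV.
W = (809 kPa)(49.4 − 18.6 L) = (809)(30.8) = 24917 J.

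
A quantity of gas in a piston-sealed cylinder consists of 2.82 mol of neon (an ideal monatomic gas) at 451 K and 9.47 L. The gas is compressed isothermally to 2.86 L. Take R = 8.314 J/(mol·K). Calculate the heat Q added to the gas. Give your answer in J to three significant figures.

Q ≈ -12700 J

Isothermal ⇒ ΔU = 0, so Q = W = nRT ln(V₂/V₁).
Q = (2.82)(8.314)(451) ln(2.86/9.47) = 10574 × -1.197 = -12660 J.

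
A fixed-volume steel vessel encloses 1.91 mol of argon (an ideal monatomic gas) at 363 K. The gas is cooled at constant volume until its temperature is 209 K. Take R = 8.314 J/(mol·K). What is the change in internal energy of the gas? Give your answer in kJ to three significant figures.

Constant volume ⇒ W = 0, so Q = ΔU = nCᵥΔT with Cᵥ = 3R/2 = 12.47 J/(mol·K).
ΔU = (1.91)(12.47)(209 − 363) = -3668 J.

ΔU ≈ -3.67 kJ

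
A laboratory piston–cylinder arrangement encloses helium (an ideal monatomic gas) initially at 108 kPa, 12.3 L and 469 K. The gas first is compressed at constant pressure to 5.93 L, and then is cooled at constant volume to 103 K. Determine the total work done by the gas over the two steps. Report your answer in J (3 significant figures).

Step 1 (isobaric): W = PΔV = (108 kPa)(5.93 − 12.3 L) = -688 J.
Step 2 (isochoric): W = 0 (constant volume).
W_total = -688 + 0 = -688 J.

W_total ≈ -688 J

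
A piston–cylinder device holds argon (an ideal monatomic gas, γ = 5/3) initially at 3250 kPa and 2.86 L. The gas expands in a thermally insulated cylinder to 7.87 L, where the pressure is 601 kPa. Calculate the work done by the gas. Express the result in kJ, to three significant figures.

Adiabatic: W = (P₁V₁ − P₂V₂)/(γ − 1) with γ = 5/3.
P₁V₁ = 9295 J, P₂V₂ = 4730 J.
W = (9295 − 4730) / 0.6667 = 6848 J.

W ≈ 6.85 kJ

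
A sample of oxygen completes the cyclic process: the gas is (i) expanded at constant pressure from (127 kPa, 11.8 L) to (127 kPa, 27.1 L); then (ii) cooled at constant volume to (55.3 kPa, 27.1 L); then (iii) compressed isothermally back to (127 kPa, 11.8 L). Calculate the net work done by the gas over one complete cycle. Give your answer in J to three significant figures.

W_net ≈ 697 J

Leg (i): W = PΔV = (127)(27.1 − 11.8) = 1943 J.
Leg (ii): W = 0.
Leg (iii): W = PᵢVᵢ ln(V_f/Vᵢ) = (1499) ln(11.8/27.1) = -1246 J.
W_net = 1943 − 1246 = 697.1 J.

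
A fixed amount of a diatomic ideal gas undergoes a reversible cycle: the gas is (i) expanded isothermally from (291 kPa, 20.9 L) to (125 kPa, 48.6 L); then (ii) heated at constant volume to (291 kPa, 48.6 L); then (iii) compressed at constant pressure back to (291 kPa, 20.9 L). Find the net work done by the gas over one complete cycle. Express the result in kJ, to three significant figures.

W_net ≈ -2.93 kJ

Leg (i): W = PᵢVᵢ ln(V_f/Vᵢ) = (6082) ln(48.6/20.9) = 5132 J.
Leg (ii): W = 0.
Leg (iii): W = PΔV = (291)(20.9 − 48.6) = -8061 J.
W_net = 5132 − 8061 = -2928 J.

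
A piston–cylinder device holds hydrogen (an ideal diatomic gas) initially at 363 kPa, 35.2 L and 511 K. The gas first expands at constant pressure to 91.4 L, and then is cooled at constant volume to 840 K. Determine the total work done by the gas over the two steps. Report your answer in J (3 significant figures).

Step 1 (isobaric): W = PΔV = (363 kPa)(91.4 − 35.2 L) = 20401 J.
Step 2 (isochoric): W = 0 (constant volume).
W_total = 20401 + 0 = 20401 J.

W_total ≈ 20400 J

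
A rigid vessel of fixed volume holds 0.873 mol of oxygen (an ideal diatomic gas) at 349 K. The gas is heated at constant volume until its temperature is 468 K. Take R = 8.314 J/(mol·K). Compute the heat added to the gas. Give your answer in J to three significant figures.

Q ≈ 2160 J

Constant volume ⇒ W = 0, so Q = ΔU = nCᵥΔT with Cᵥ = 5R/2 = 20.79 J/(mol·K).
ΔU = (0.873)(20.79)(468 − 349) = 2159 J.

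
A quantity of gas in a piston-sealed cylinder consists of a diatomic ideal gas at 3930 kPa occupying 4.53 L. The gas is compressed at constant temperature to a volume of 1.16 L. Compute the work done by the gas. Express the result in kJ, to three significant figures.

W ≈ -24.3 kJ

Isothermal: W = nRT ln(V₂/V₁) = P₁V₁ ln(V₂/V₁).
P₁V₁ = (3930 kPa)(4.53 L) = 17803 J.
W = 17803 × ln(1.16/4.53) = 17803 × -1.362
W_by_gas = -24253 J.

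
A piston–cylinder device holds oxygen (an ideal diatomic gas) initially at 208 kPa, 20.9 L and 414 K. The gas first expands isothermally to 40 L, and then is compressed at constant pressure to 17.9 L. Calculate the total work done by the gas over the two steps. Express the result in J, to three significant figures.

Step 1 (isothermal): W = P₁V₁ ln(V₂/V₁) = (4347) ln(40/20.9) = 2822 J.
After step 1: P = 108.7 kPa, V = 40 L, T = 414 K.
Step 2 (isobaric): W = PΔV = (108.7 kPa)(17.9 − 40 L) = -2402 J.
W_total = 2822 − 2402 = 420.1 J.

W_total ≈ 420 J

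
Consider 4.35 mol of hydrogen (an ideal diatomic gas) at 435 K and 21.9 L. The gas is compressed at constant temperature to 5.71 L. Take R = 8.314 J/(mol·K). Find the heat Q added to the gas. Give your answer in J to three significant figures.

Isothermal ⇒ ΔU = 0, so Q = W = nRT ln(V₂/V₁).
Q = (4.35)(8.314)(435) ln(5.71/21.9) = 15732 × -1.344 = -21148 J.

Q ≈ -21100 J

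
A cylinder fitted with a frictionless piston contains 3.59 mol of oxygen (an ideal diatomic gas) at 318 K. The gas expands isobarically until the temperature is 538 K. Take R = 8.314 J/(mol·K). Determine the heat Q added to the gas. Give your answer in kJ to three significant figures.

Q ≈ 23.0 kJ

Isobaric: W = nRΔT = (3.59)(8.314)(220) = 6566 J.
ΔU = nCᵥΔT with Cᵥ = 5R/2: ΔU = (3.59)(20.79)(220) = 16416 J.
Q = ΔU + W = 16416 + 6566 = 22982 J.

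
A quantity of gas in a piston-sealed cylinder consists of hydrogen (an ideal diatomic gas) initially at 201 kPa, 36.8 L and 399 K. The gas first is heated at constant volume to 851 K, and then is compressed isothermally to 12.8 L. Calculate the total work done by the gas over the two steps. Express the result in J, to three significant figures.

Step 1 (isochoric): W = 0 (constant volume).
After step 1: P = 428.7 kPa (V unchanged).
Step 2 (isothermal): W = P₁V₁ ln(V₂/V₁) = (15776) ln(12.8/36.8) = -16660 J.
W_total = 0 − 16660 = -16660 J.

W_total ≈ -16700 J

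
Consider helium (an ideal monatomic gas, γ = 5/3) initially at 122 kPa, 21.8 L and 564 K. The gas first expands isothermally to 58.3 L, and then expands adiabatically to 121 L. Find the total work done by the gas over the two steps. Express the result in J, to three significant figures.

Step 1 (isothermal): W = P₁V₁ ln(V₂/V₁) = (2660) ln(58.3/21.8) = 2616 J.
After step 1: P = 45.62 kPa, V = 58.3 L, T = 564 K.
Step 2 (adiabatic): W = (P₁V₁ − P₂V₂)/(γ−1) = (2660 − 1635)/0.667 = 1538 J.
W_total = 2616 + 1538 = 4154 J.

W_total ≈ 4150 J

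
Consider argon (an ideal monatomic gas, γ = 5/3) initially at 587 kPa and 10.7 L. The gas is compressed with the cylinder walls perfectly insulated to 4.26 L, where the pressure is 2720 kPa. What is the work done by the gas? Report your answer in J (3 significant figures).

W ≈ -7960 J

Adiabatic: W = (P₁V₁ − P₂V₂)/(γ − 1) with γ = 5/3.
P₁V₁ = 6281 J, P₂V₂ = 11587 J.
W = (6281 − 11587) / 0.6667 = -7959 J.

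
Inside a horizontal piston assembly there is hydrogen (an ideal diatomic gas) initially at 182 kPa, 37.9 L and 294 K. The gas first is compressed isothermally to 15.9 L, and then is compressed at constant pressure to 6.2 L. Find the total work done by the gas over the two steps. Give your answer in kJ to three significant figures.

W_total ≈ -10.2 kJ

Step 1 (isothermal): W = P₁V₁ ln(V₂/V₁) = (6898) ln(15.9/37.9) = -5992 J.
After step 1: P = 433.8 kPa, V = 15.9 L, T = 294 K.
Step 2 (isobaric): W = PΔV = (433.8 kPa)(6.2 − 15.9 L) = -4208 J.
W_total = -5992 − 4208 = -10200 J.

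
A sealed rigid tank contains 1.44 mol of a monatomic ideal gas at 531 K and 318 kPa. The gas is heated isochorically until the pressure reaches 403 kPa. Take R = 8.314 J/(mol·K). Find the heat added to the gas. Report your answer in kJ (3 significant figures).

Constant volume ⇒ W = 0, so Q = ΔU = nCᵥΔT with Cᵥ = 3R/2 = 12.47 J/(mol·K).
At constant V, T₂/T₁ = P₂/P₁ ⇒ ΔT = T₁(P₂/P₁ − 1) = 531·(403/318 − 1) = 141.9 K.
ΔU = (1.44)(12.47)(141.9) = 2549 J.

Q ≈ 2.55 kJ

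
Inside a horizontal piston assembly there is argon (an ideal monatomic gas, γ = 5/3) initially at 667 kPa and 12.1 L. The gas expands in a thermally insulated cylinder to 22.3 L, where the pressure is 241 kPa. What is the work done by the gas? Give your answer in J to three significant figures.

W ≈ 4040 J

Adiabatic: W = (P₁V₁ − P₂V₂)/(γ − 1) with γ = 5/3.
P₁V₁ = 8071 J, P₂V₂ = 5374 J.
W = (8071 − 5374) / 0.6667 = 4045 J.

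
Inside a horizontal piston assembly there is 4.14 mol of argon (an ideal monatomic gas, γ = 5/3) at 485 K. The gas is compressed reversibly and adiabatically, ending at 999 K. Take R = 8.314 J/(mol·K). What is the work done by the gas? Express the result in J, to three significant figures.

Adiabatic ⇒ Q = 0, so W_by = −ΔU = nCᵥ(T₁ − T₂).
Cᵥ = 3R/2 = 12.47 J/(mol·K).
W = (4.14)(12.47)(485 − 999) = -26538 J.

W ≈ -26500 J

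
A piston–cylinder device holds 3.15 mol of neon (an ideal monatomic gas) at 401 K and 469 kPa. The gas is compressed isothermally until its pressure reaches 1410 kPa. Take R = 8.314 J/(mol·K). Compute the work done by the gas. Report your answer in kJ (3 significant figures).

W ≈ -11.6 kJ

Isothermal process: W = nRT ln(V₂/V₁) = nRT ln(P₁/P₂).
W = (3.15)(8.314)(401) × ln(469/1410)
  = 10502 × ln(0.3326) = 10502 × -1.101
W_by_gas = -11560 J.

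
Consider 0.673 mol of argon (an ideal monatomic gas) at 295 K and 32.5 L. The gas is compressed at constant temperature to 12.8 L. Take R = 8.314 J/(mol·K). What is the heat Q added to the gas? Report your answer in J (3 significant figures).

Q ≈ -1540 J

Isothermal ⇒ ΔU = 0, so Q = W = nRT ln(V₂/V₁).
Q = (0.673)(8.314)(295) ln(12.8/32.5) = 1651 × -0.9318 = -1538 J.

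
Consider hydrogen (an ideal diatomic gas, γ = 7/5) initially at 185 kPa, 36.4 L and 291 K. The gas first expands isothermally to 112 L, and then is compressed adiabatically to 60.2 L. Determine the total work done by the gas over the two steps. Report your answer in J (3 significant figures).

Step 1 (isothermal): W = P₁V₁ ln(V₂/V₁) = (6734) ln(112/36.4) = 7569 J.
After step 1: P = 60.12 kPa, V = 112 L, T = 291 K.
Step 2 (adiabatic): W = (P₁V₁ − P₂V₂)/(γ−1) = (6734 − 8632)/0.4 = -4746 J.
W_total = 7569 − 4746 = 2823 J.

W_total ≈ 2820 J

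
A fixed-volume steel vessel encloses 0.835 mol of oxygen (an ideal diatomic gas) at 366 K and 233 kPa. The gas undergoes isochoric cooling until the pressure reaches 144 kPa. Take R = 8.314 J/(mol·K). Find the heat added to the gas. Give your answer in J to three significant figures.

Constant volume ⇒ W = 0, so Q = ΔU = nCᵥΔT with Cᵥ = 5R/2 = 20.79 J/(mol·K).
At constant V, T₂/T₁ = P₂/P₁ ⇒ ΔT = T₁(P₂/P₁ − 1) = 366·(144/233 − 1) = -139.8 K.
ΔU = (0.835)(20.79)(-139.8) = -2426 J.

Q ≈ -2430 J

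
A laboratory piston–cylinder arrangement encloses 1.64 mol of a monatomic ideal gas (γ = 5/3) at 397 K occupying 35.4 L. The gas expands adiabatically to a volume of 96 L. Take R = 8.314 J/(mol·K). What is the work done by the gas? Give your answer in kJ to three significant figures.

W ≈ 3.94 kJ

Adiabatic: TV^(γ−1) = const with γ = 5/3.
T₂ = T₁ (V₁/V₂)^(γ−1) = 397 × (35.4/96)^0.667 = 397 × 0.5142 = 204.1 K.
W_by = nCᵥ(T₁ − T₂) = (1.64)(12.47)(397 − 204.1) = 3944 J.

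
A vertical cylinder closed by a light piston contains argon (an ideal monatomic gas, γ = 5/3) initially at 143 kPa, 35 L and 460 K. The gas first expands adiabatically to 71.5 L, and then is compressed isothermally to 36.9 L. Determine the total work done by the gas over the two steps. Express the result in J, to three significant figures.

Step 1 (adiabatic): W = (P₁V₁ − P₂V₂)/(γ−1) = (5005 − 3109)/0.667 = 2844 J.
After step 1: P = 43.48 kPa, V = 71.5 L, T = 285.7 K.
Step 2 (isothermal): W = P₁V₁ ln(V₂/V₁) = (3109) ln(36.9/71.5) = -2056 J.
W_total = 2844 − 2056 = 788.1 J.

W_total ≈ 788 J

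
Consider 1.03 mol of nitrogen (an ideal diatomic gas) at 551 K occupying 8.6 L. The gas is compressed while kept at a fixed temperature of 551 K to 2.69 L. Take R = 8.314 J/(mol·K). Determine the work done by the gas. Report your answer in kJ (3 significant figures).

Isothermal: W = nRT ln(V₂/V₁).
W = (1.03)(8.314)(551) × ln(2.69/8.6)
  = 4718 × -1.162
W_by_gas = -5484 J.

W ≈ -5.48 kJ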